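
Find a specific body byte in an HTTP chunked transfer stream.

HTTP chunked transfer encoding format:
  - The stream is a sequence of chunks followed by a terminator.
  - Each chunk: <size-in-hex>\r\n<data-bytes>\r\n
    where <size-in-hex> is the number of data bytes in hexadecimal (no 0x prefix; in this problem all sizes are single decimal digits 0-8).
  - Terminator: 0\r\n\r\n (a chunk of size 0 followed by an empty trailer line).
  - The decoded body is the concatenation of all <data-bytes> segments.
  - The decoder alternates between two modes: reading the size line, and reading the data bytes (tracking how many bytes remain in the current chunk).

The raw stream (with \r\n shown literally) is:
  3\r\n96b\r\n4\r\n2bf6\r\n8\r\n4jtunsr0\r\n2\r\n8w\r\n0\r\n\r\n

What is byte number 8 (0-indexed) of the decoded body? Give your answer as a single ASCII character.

Chunk 1: stream[0..1]='3' size=0x3=3, data at stream[3..6]='96b' -> body[0..3], body so far='96b'
Chunk 2: stream[8..9]='4' size=0x4=4, data at stream[11..15]='2bf6' -> body[3..7], body so far='96b2bf6'
Chunk 3: stream[17..18]='8' size=0x8=8, data at stream[20..28]='4jtunsr0' -> body[7..15], body so far='96b2bf64jtunsr0'
Chunk 4: stream[30..31]='2' size=0x2=2, data at stream[33..35]='8w' -> body[15..17], body so far='96b2bf64jtunsr08w'
Chunk 5: stream[37..38]='0' size=0 (terminator). Final body='96b2bf64jtunsr08w' (17 bytes)
Body byte 8 = 'j'

Answer: j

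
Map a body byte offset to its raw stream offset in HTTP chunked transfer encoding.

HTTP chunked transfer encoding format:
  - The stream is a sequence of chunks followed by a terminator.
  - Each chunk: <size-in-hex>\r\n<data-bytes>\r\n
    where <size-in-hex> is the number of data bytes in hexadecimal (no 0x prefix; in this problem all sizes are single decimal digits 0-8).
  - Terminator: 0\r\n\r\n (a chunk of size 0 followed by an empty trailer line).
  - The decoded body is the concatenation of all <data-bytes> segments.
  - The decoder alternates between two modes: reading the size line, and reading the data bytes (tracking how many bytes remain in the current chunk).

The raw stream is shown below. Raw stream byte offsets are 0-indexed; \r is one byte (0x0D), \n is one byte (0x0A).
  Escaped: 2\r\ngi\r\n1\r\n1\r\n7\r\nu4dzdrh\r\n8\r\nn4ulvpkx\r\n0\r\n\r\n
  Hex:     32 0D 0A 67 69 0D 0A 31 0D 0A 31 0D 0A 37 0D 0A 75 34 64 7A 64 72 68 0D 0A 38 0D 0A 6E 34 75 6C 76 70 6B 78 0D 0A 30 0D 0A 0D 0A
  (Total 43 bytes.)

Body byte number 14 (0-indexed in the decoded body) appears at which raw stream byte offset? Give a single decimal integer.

Answer: 32

Derivation:
Chunk 1: stream[0..1]='2' size=0x2=2, data at stream[3..5]='gi' -> body[0..2], body so far='gi'
Chunk 2: stream[7..8]='1' size=0x1=1, data at stream[10..11]='1' -> body[2..3], body so far='gi1'
Chunk 3: stream[13..14]='7' size=0x7=7, data at stream[16..23]='u4dzdrh' -> body[3..10], body so far='gi1u4dzdrh'
Chunk 4: stream[25..26]='8' size=0x8=8, data at stream[28..36]='n4ulvpkx' -> body[10..18], body so far='gi1u4dzdrhn4ulvpkx'
Chunk 5: stream[38..39]='0' size=0 (terminator). Final body='gi1u4dzdrhn4ulvpkx' (18 bytes)
Body byte 14 at stream offset 32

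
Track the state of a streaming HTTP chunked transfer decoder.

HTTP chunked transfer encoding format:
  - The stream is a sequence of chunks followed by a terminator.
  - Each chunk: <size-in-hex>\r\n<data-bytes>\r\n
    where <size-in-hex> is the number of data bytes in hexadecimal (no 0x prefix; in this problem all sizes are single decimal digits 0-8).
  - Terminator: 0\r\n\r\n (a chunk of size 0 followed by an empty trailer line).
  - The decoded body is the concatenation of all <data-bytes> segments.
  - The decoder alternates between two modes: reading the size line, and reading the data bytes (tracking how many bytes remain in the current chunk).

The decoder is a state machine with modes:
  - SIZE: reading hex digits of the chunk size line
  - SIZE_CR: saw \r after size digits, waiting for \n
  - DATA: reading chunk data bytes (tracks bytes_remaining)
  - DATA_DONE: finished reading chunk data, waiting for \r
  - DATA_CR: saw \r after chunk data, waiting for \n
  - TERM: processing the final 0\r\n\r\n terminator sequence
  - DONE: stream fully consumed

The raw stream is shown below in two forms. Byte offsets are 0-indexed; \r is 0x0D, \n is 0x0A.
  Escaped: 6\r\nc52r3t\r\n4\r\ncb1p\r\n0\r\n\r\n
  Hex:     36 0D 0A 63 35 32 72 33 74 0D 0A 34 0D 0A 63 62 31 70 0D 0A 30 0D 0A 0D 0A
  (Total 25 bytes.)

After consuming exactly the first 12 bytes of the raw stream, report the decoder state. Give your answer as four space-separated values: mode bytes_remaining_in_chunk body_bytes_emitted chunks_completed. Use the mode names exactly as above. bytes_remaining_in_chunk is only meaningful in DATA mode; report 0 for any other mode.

Answer: SIZE 0 6 1

Derivation:
Byte 0 = '6': mode=SIZE remaining=0 emitted=0 chunks_done=0
Byte 1 = 0x0D: mode=SIZE_CR remaining=0 emitted=0 chunks_done=0
Byte 2 = 0x0A: mode=DATA remaining=6 emitted=0 chunks_done=0
Byte 3 = 'c': mode=DATA remaining=5 emitted=1 chunks_done=0
Byte 4 = '5': mode=DATA remaining=4 emitted=2 chunks_done=0
Byte 5 = '2': mode=DATA remaining=3 emitted=3 chunks_done=0
Byte 6 = 'r': mode=DATA remaining=2 emitted=4 chunks_done=0
Byte 7 = '3': mode=DATA remaining=1 emitted=5 chunks_done=0
Byte 8 = 't': mode=DATA_DONE remaining=0 emitted=6 chunks_done=0
Byte 9 = 0x0D: mode=DATA_CR remaining=0 emitted=6 chunks_done=0
Byte 10 = 0x0A: mode=SIZE remaining=0 emitted=6 chunks_done=1
Byte 11 = '4': mode=SIZE remaining=0 emitted=6 chunks_done=1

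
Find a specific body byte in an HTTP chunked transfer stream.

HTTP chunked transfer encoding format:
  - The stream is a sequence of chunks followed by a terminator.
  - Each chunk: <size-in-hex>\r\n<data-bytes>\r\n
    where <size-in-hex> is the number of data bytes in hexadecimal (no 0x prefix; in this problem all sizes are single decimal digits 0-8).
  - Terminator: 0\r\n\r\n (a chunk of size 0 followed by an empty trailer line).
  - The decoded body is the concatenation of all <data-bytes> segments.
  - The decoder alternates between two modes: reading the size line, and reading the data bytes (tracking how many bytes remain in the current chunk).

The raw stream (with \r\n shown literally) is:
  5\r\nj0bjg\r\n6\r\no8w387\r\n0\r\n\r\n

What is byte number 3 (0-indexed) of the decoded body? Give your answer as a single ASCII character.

Chunk 1: stream[0..1]='5' size=0x5=5, data at stream[3..8]='j0bjg' -> body[0..5], body so far='j0bjg'
Chunk 2: stream[10..11]='6' size=0x6=6, data at stream[13..19]='o8w387' -> body[5..11], body so far='j0bjgo8w387'
Chunk 3: stream[21..22]='0' size=0 (terminator). Final body='j0bjgo8w387' (11 bytes)
Body byte 3 = 'j'

Answer: j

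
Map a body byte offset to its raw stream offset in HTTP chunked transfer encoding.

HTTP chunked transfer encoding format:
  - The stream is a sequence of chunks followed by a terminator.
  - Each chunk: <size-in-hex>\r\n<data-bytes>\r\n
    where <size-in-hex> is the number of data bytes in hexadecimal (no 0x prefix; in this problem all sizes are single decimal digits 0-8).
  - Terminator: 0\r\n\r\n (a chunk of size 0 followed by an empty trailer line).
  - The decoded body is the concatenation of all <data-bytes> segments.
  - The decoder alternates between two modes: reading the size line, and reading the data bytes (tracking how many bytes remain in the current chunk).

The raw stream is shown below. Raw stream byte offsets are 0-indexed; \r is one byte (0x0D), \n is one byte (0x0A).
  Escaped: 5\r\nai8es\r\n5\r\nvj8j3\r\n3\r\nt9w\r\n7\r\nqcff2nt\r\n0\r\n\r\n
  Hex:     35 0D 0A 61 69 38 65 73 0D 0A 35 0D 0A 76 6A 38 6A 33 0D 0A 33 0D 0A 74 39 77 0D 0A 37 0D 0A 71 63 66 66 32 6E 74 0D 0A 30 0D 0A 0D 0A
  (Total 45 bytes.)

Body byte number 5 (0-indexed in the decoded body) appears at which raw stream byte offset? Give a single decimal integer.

Answer: 13

Derivation:
Chunk 1: stream[0..1]='5' size=0x5=5, data at stream[3..8]='ai8es' -> body[0..5], body so far='ai8es'
Chunk 2: stream[10..11]='5' size=0x5=5, data at stream[13..18]='vj8j3' -> body[5..10], body so far='ai8esvj8j3'
Chunk 3: stream[20..21]='3' size=0x3=3, data at stream[23..26]='t9w' -> body[10..13], body so far='ai8esvj8j3t9w'
Chunk 4: stream[28..29]='7' size=0x7=7, data at stream[31..38]='qcff2nt' -> body[13..20], body so far='ai8esvj8j3t9wqcff2nt'
Chunk 5: stream[40..41]='0' size=0 (terminator). Final body='ai8esvj8j3t9wqcff2nt' (20 bytes)
Body byte 5 at stream offset 13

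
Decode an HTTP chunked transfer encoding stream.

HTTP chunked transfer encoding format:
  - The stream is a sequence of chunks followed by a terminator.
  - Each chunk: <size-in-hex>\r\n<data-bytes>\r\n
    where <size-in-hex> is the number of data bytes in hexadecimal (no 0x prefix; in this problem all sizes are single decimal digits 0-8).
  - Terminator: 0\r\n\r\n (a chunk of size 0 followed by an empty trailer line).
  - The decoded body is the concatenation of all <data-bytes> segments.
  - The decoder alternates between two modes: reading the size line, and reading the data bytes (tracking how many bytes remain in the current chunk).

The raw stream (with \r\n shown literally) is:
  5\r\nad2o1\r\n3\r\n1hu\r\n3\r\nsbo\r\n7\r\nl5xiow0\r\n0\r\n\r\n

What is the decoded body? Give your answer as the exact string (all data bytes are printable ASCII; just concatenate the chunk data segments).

Answer: ad2o11husbol5xiow0

Derivation:
Chunk 1: stream[0..1]='5' size=0x5=5, data at stream[3..8]='ad2o1' -> body[0..5], body so far='ad2o1'
Chunk 2: stream[10..11]='3' size=0x3=3, data at stream[13..16]='1hu' -> body[5..8], body so far='ad2o11hu'
Chunk 3: stream[18..19]='3' size=0x3=3, data at stream[21..24]='sbo' -> body[8..11], body so far='ad2o11husbo'
Chunk 4: stream[26..27]='7' size=0x7=7, data at stream[29..36]='l5xiow0' -> body[11..18], body so far='ad2o11husbol5xiow0'
Chunk 5: stream[38..39]='0' size=0 (terminator). Final body='ad2o11husbol5xiow0' (18 bytes)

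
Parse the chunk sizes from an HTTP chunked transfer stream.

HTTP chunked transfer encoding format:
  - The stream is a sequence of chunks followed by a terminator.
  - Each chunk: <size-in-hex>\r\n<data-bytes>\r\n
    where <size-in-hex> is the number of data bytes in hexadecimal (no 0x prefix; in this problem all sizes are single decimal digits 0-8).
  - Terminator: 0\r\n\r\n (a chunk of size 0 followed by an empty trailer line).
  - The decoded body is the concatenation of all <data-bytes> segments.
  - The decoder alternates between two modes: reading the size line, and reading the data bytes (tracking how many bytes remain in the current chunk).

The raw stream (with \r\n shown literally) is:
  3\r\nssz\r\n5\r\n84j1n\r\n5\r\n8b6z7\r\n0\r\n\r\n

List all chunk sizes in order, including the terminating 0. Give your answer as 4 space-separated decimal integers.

Chunk 1: stream[0..1]='3' size=0x3=3, data at stream[3..6]='ssz' -> body[0..3], body so far='ssz'
Chunk 2: stream[8..9]='5' size=0x5=5, data at stream[11..16]='84j1n' -> body[3..8], body so far='ssz84j1n'
Chunk 3: stream[18..19]='5' size=0x5=5, data at stream[21..26]='8b6z7' -> body[8..13], body so far='ssz84j1n8b6z7'
Chunk 4: stream[28..29]='0' size=0 (terminator). Final body='ssz84j1n8b6z7' (13 bytes)

Answer: 3 5 5 0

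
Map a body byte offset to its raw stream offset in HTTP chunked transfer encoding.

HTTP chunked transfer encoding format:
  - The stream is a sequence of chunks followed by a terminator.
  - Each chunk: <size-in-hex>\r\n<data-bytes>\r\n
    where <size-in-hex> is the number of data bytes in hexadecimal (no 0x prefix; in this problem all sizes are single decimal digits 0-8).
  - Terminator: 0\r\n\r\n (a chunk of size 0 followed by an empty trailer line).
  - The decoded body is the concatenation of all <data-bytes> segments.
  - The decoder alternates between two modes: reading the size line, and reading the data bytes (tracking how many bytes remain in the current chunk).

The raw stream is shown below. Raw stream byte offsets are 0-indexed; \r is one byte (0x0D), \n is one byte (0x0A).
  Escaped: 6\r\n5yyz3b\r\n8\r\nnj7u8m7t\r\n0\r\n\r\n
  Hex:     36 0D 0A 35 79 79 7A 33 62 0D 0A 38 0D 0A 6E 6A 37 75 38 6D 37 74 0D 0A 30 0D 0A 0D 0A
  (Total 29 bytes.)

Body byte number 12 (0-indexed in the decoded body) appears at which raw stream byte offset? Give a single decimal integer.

Chunk 1: stream[0..1]='6' size=0x6=6, data at stream[3..9]='5yyz3b' -> body[0..6], body so far='5yyz3b'
Chunk 2: stream[11..12]='8' size=0x8=8, data at stream[14..22]='nj7u8m7t' -> body[6..14], body so far='5yyz3bnj7u8m7t'
Chunk 3: stream[24..25]='0' size=0 (terminator). Final body='5yyz3bnj7u8m7t' (14 bytes)
Body byte 12 at stream offset 20

Answer: 20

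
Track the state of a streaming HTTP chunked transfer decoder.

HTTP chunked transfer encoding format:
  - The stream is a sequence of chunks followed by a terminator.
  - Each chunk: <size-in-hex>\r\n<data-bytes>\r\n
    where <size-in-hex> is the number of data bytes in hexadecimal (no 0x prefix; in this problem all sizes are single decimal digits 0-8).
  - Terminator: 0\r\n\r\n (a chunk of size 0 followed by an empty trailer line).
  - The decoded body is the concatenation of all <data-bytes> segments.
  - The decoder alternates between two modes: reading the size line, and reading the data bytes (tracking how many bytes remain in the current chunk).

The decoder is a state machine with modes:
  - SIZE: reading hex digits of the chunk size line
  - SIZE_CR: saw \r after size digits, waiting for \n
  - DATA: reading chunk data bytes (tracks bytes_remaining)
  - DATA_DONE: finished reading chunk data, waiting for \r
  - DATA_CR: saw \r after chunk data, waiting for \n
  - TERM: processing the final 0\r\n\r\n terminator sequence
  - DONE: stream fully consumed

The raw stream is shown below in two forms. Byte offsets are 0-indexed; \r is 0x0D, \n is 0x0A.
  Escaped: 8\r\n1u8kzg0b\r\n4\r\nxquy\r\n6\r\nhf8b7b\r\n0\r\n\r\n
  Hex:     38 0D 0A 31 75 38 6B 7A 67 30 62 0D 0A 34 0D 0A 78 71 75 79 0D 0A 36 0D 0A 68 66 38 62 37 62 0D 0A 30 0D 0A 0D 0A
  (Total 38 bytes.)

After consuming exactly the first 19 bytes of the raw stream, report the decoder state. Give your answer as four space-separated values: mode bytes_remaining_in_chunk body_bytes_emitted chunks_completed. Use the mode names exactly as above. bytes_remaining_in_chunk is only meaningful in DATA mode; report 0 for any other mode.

Byte 0 = '8': mode=SIZE remaining=0 emitted=0 chunks_done=0
Byte 1 = 0x0D: mode=SIZE_CR remaining=0 emitted=0 chunks_done=0
Byte 2 = 0x0A: mode=DATA remaining=8 emitted=0 chunks_done=0
Byte 3 = '1': mode=DATA remaining=7 emitted=1 chunks_done=0
Byte 4 = 'u': mode=DATA remaining=6 emitted=2 chunks_done=0
Byte 5 = '8': mode=DATA remaining=5 emitted=3 chunks_done=0
Byte 6 = 'k': mode=DATA remaining=4 emitted=4 chunks_done=0
Byte 7 = 'z': mode=DATA remaining=3 emitted=5 chunks_done=0
Byte 8 = 'g': mode=DATA remaining=2 emitted=6 chunks_done=0
Byte 9 = '0': mode=DATA remaining=1 emitted=7 chunks_done=0
Byte 10 = 'b': mode=DATA_DONE remaining=0 emitted=8 chunks_done=0
Byte 11 = 0x0D: mode=DATA_CR remaining=0 emitted=8 chunks_done=0
Byte 12 = 0x0A: mode=SIZE remaining=0 emitted=8 chunks_done=1
Byte 13 = '4': mode=SIZE remaining=0 emitted=8 chunks_done=1
Byte 14 = 0x0D: mode=SIZE_CR remaining=0 emitted=8 chunks_done=1
Byte 15 = 0x0A: mode=DATA remaining=4 emitted=8 chunks_done=1
Byte 16 = 'x': mode=DATA remaining=3 emitted=9 chunks_done=1
Byte 17 = 'q': mode=DATA remaining=2 emitted=10 chunks_done=1
Byte 18 = 'u': mode=DATA remaining=1 emitted=11 chunks_done=1

Answer: DATA 1 11 1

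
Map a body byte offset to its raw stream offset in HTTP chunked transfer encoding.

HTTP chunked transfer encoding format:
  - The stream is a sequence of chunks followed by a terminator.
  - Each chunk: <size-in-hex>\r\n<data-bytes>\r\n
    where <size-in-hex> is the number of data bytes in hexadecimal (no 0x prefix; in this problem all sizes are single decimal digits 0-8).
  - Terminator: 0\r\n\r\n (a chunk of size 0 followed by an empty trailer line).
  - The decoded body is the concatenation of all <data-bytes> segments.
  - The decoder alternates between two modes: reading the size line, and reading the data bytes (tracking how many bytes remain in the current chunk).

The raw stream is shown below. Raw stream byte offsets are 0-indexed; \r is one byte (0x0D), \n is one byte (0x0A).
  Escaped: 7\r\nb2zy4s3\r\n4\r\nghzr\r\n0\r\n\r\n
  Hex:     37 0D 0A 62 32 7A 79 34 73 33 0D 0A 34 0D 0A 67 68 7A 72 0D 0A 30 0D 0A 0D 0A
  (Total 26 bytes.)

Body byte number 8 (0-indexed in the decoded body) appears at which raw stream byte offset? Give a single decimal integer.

Chunk 1: stream[0..1]='7' size=0x7=7, data at stream[3..10]='b2zy4s3' -> body[0..7], body so far='b2zy4s3'
Chunk 2: stream[12..13]='4' size=0x4=4, data at stream[15..19]='ghzr' -> body[7..11], body so far='b2zy4s3ghzr'
Chunk 3: stream[21..22]='0' size=0 (terminator). Final body='b2zy4s3ghzr' (11 bytes)
Body byte 8 at stream offset 16

Answer: 16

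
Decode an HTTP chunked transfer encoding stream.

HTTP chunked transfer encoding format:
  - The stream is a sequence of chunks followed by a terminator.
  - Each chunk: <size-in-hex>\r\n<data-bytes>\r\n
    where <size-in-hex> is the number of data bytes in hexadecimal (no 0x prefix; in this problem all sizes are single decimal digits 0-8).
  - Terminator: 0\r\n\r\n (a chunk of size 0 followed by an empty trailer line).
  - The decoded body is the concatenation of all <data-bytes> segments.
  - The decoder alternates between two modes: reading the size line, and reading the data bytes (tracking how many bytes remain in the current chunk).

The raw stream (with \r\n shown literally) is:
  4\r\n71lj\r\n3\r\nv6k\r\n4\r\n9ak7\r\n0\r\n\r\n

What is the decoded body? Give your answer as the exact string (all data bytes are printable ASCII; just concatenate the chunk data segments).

Answer: 71ljv6k9ak7

Derivation:
Chunk 1: stream[0..1]='4' size=0x4=4, data at stream[3..7]='71lj' -> body[0..4], body so far='71lj'
Chunk 2: stream[9..10]='3' size=0x3=3, data at stream[12..15]='v6k' -> body[4..7], body so far='71ljv6k'
Chunk 3: stream[17..18]='4' size=0x4=4, data at stream[20..24]='9ak7' -> body[7..11], body so far='71ljv6k9ak7'
Chunk 4: stream[26..27]='0' size=0 (terminator). Final body='71ljv6k9ak7' (11 bytes)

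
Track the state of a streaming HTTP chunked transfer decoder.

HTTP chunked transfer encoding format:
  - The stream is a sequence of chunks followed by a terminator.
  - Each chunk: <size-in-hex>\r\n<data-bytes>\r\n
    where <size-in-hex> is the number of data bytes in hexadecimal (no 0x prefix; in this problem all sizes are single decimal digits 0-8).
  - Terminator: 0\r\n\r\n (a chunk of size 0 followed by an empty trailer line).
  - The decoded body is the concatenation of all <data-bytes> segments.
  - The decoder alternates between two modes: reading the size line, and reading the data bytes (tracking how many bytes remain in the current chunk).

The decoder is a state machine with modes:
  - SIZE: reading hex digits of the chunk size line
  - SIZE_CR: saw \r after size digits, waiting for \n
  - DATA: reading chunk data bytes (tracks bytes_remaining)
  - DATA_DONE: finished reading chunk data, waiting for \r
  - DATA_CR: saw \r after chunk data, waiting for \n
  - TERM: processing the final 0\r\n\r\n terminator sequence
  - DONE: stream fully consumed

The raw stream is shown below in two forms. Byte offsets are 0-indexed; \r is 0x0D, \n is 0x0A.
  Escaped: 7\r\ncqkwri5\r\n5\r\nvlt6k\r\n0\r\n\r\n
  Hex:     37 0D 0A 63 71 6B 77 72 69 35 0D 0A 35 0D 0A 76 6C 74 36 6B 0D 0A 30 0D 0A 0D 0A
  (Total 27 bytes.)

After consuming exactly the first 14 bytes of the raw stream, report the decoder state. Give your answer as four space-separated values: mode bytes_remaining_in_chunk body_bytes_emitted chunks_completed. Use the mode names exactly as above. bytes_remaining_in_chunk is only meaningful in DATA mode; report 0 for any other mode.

Byte 0 = '7': mode=SIZE remaining=0 emitted=0 chunks_done=0
Byte 1 = 0x0D: mode=SIZE_CR remaining=0 emitted=0 chunks_done=0
Byte 2 = 0x0A: mode=DATA remaining=7 emitted=0 chunks_done=0
Byte 3 = 'c': mode=DATA remaining=6 emitted=1 chunks_done=0
Byte 4 = 'q': mode=DATA remaining=5 emitted=2 chunks_done=0
Byte 5 = 'k': mode=DATA remaining=4 emitted=3 chunks_done=0
Byte 6 = 'w': mode=DATA remaining=3 emitted=4 chunks_done=0
Byte 7 = 'r': mode=DATA remaining=2 emitted=5 chunks_done=0
Byte 8 = 'i': mode=DATA remaining=1 emitted=6 chunks_done=0
Byte 9 = '5': mode=DATA_DONE remaining=0 emitted=7 chunks_done=0
Byte 10 = 0x0D: mode=DATA_CR remaining=0 emitted=7 chunks_done=0
Byte 11 = 0x0A: mode=SIZE remaining=0 emitted=7 chunks_done=1
Byte 12 = '5': mode=SIZE remaining=0 emitted=7 chunks_done=1
Byte 13 = 0x0D: mode=SIZE_CR remaining=0 emitted=7 chunks_done=1

Answer: SIZE_CR 0 7 1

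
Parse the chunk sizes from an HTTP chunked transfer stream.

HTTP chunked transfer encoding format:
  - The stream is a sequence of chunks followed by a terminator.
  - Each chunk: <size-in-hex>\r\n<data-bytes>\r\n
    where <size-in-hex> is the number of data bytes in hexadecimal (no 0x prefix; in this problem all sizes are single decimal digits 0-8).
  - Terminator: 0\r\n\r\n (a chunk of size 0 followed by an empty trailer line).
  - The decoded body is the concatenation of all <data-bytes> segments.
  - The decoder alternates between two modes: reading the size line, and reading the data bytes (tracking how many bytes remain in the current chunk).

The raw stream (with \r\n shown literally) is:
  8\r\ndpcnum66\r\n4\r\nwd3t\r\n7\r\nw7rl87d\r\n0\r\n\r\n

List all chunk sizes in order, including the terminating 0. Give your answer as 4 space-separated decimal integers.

Answer: 8 4 7 0

Derivation:
Chunk 1: stream[0..1]='8' size=0x8=8, data at stream[3..11]='dpcnum66' -> body[0..8], body so far='dpcnum66'
Chunk 2: stream[13..14]='4' size=0x4=4, data at stream[16..20]='wd3t' -> body[8..12], body so far='dpcnum66wd3t'
Chunk 3: stream[22..23]='7' size=0x7=7, data at stream[25..32]='w7rl87d' -> body[12..19], body so far='dpcnum66wd3tw7rl87d'
Chunk 4: stream[34..35]='0' size=0 (terminator). Final body='dpcnum66wd3tw7rl87d' (19 bytes)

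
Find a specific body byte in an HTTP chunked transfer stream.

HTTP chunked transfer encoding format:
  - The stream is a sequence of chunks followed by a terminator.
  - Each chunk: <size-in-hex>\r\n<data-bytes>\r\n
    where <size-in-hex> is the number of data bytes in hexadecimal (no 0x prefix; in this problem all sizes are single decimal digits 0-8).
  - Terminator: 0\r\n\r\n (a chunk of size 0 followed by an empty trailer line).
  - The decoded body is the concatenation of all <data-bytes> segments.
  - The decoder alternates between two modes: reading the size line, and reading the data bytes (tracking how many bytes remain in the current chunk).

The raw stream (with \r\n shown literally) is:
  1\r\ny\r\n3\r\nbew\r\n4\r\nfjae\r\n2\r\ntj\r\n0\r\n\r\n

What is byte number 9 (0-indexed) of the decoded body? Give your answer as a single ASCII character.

Chunk 1: stream[0..1]='1' size=0x1=1, data at stream[3..4]='y' -> body[0..1], body so far='y'
Chunk 2: stream[6..7]='3' size=0x3=3, data at stream[9..12]='bew' -> body[1..4], body so far='ybew'
Chunk 3: stream[14..15]='4' size=0x4=4, data at stream[17..21]='fjae' -> body[4..8], body so far='ybewfjae'
Chunk 4: stream[23..24]='2' size=0x2=2, data at stream[26..28]='tj' -> body[8..10], body so far='ybewfjaetj'
Chunk 5: stream[30..31]='0' size=0 (terminator). Final body='ybewfjaetj' (10 bytes)
Body byte 9 = 'j'

Answer: j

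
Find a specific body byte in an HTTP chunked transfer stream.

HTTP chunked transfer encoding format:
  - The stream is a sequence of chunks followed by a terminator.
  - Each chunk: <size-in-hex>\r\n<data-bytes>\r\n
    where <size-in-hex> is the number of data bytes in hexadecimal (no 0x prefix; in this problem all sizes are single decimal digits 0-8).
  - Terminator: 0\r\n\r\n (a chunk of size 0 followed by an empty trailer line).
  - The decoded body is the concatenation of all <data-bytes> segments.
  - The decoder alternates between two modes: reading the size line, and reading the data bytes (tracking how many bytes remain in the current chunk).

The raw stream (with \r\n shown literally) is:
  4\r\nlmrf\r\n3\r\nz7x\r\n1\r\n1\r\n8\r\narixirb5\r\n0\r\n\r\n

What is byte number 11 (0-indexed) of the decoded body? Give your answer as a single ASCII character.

Chunk 1: stream[0..1]='4' size=0x4=4, data at stream[3..7]='lmrf' -> body[0..4], body so far='lmrf'
Chunk 2: stream[9..10]='3' size=0x3=3, data at stream[12..15]='z7x' -> body[4..7], body so far='lmrfz7x'
Chunk 3: stream[17..18]='1' size=0x1=1, data at stream[20..21]='1' -> body[7..8], body so far='lmrfz7x1'
Chunk 4: stream[23..24]='8' size=0x8=8, data at stream[26..34]='arixirb5' -> body[8..16], body so far='lmrfz7x1arixirb5'
Chunk 5: stream[36..37]='0' size=0 (terminator). Final body='lmrfz7x1arixirb5' (16 bytes)
Body byte 11 = 'x'

Answer: x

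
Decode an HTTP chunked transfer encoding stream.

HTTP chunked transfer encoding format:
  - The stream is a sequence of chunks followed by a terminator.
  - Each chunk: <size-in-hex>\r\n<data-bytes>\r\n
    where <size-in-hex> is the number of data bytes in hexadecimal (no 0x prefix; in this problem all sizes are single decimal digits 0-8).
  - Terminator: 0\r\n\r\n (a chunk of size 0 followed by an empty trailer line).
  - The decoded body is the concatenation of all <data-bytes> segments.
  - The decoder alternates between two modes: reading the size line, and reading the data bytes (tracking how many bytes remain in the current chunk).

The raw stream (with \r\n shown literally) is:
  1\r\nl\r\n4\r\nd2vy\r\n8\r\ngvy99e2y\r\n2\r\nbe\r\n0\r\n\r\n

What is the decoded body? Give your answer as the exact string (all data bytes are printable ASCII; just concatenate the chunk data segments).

Answer: ld2vygvy99e2ybe

Derivation:
Chunk 1: stream[0..1]='1' size=0x1=1, data at stream[3..4]='l' -> body[0..1], body so far='l'
Chunk 2: stream[6..7]='4' size=0x4=4, data at stream[9..13]='d2vy' -> body[1..5], body so far='ld2vy'
Chunk 3: stream[15..16]='8' size=0x8=8, data at stream[18..26]='gvy99e2y' -> body[5..13], body so far='ld2vygvy99e2y'
Chunk 4: stream[28..29]='2' size=0x2=2, data at stream[31..33]='be' -> body[13..15], body so far='ld2vygvy99e2ybe'
Chunk 5: stream[35..36]='0' size=0 (terminator). Final body='ld2vygvy99e2ybe' (15 bytes)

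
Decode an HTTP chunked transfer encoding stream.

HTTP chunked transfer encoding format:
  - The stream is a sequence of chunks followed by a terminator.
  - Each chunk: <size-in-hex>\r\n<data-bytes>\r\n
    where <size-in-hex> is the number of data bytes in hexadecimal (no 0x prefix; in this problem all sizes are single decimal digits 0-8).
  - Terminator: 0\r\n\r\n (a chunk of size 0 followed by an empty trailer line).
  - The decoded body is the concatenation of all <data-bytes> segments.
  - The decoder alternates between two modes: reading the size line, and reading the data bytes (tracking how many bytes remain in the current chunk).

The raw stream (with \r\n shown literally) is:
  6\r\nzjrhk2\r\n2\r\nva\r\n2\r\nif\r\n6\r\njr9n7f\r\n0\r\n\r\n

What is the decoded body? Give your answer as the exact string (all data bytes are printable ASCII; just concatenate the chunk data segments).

Chunk 1: stream[0..1]='6' size=0x6=6, data at stream[3..9]='zjrhk2' -> body[0..6], body so far='zjrhk2'
Chunk 2: stream[11..12]='2' size=0x2=2, data at stream[14..16]='va' -> body[6..8], body so far='zjrhk2va'
Chunk 3: stream[18..19]='2' size=0x2=2, data at stream[21..23]='if' -> body[8..10], body so far='zjrhk2vaif'
Chunk 4: stream[25..26]='6' size=0x6=6, data at stream[28..34]='jr9n7f' -> body[10..16], body so far='zjrhk2vaifjr9n7f'
Chunk 5: stream[36..37]='0' size=0 (terminator). Final body='zjrhk2vaifjr9n7f' (16 bytes)

Answer: zjrhk2vaifjr9n7f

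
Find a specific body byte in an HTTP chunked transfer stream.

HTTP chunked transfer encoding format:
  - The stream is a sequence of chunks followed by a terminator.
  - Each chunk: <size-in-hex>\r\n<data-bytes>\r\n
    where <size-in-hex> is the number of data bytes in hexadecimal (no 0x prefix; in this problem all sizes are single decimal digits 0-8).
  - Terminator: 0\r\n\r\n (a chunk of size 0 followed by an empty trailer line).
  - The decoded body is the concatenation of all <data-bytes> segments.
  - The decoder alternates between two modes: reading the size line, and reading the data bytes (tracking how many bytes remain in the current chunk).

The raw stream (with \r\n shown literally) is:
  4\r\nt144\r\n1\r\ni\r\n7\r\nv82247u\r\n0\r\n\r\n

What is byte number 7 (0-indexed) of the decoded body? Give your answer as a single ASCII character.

Chunk 1: stream[0..1]='4' size=0x4=4, data at stream[3..7]='t144' -> body[0..4], body so far='t144'
Chunk 2: stream[9..10]='1' size=0x1=1, data at stream[12..13]='i' -> body[4..5], body so far='t144i'
Chunk 3: stream[15..16]='7' size=0x7=7, data at stream[18..25]='v82247u' -> body[5..12], body so far='t144iv82247u'
Chunk 4: stream[27..28]='0' size=0 (terminator). Final body='t144iv82247u' (12 bytes)
Body byte 7 = '2'

Answer: 2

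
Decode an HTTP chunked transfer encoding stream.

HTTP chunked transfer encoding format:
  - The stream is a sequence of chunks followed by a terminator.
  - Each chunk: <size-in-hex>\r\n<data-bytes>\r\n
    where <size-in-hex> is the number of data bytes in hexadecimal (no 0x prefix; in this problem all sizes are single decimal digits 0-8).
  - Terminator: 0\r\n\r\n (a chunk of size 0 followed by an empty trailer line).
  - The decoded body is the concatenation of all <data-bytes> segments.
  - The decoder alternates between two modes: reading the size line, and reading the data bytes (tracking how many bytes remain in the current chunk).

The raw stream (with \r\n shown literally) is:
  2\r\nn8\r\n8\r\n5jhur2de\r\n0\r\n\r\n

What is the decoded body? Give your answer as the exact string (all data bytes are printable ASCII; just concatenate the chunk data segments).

Chunk 1: stream[0..1]='2' size=0x2=2, data at stream[3..5]='n8' -> body[0..2], body so far='n8'
Chunk 2: stream[7..8]='8' size=0x8=8, data at stream[10..18]='5jhur2de' -> body[2..10], body so far='n85jhur2de'
Chunk 3: stream[20..21]='0' size=0 (terminator). Final body='n85jhur2de' (10 bytes)

Answer: n85jhur2de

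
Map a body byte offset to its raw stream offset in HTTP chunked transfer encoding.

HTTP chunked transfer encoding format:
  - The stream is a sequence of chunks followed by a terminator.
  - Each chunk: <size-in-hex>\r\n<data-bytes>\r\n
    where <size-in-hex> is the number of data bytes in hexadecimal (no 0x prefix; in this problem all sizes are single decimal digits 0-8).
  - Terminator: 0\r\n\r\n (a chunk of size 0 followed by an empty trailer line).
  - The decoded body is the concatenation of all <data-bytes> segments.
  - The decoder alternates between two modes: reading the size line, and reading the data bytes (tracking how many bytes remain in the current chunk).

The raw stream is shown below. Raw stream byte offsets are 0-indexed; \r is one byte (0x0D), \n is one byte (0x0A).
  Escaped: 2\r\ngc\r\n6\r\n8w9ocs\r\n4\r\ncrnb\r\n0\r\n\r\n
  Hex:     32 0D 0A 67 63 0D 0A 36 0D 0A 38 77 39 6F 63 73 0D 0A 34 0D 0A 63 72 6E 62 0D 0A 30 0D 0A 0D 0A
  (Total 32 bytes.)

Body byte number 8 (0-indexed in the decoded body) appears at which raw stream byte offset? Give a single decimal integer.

Chunk 1: stream[0..1]='2' size=0x2=2, data at stream[3..5]='gc' -> body[0..2], body so far='gc'
Chunk 2: stream[7..8]='6' size=0x6=6, data at stream[10..16]='8w9ocs' -> body[2..8], body so far='gc8w9ocs'
Chunk 3: stream[18..19]='4' size=0x4=4, data at stream[21..25]='crnb' -> body[8..12], body so far='gc8w9ocscrnb'
Chunk 4: stream[27..28]='0' size=0 (terminator). Final body='gc8w9ocscrnb' (12 bytes)
Body byte 8 at stream offset 21

Answer: 21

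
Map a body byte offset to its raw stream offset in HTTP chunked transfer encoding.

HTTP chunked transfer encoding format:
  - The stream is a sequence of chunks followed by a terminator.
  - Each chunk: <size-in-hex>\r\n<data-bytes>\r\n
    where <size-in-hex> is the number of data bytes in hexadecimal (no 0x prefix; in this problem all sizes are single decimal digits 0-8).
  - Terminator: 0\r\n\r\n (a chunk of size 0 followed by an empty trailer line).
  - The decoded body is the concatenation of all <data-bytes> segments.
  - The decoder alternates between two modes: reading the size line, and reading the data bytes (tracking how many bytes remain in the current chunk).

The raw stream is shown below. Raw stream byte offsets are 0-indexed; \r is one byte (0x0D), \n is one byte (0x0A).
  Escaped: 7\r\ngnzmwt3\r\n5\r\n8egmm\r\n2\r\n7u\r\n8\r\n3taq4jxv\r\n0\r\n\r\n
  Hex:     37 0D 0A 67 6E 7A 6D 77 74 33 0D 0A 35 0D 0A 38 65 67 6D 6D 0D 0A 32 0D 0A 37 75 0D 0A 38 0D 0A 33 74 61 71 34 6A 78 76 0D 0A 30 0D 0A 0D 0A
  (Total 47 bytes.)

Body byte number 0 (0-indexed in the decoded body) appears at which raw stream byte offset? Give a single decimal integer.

Chunk 1: stream[0..1]='7' size=0x7=7, data at stream[3..10]='gnzmwt3' -> body[0..7], body so far='gnzmwt3'
Chunk 2: stream[12..13]='5' size=0x5=5, data at stream[15..20]='8egmm' -> body[7..12], body so far='gnzmwt38egmm'
Chunk 3: stream[22..23]='2' size=0x2=2, data at stream[25..27]='7u' -> body[12..14], body so far='gnzmwt38egmm7u'
Chunk 4: stream[29..30]='8' size=0x8=8, data at stream[32..40]='3taq4jxv' -> body[14..22], body so far='gnzmwt38egmm7u3taq4jxv'
Chunk 5: stream[42..43]='0' size=0 (terminator). Final body='gnzmwt38egmm7u3taq4jxv' (22 bytes)
Body byte 0 at stream offset 3

Answer: 3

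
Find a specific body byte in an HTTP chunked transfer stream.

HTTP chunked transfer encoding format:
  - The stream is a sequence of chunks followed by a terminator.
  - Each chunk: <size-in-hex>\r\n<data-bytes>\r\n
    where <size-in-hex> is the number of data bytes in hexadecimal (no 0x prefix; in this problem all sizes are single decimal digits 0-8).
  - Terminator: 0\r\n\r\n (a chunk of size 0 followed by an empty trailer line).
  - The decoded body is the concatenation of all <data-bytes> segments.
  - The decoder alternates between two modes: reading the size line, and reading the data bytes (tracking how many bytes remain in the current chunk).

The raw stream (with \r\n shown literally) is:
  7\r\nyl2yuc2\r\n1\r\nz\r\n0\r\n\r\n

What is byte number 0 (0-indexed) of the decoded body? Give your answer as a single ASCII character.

Chunk 1: stream[0..1]='7' size=0x7=7, data at stream[3..10]='yl2yuc2' -> body[0..7], body so far='yl2yuc2'
Chunk 2: stream[12..13]='1' size=0x1=1, data at stream[15..16]='z' -> body[7..8], body so far='yl2yuc2z'
Chunk 3: stream[18..19]='0' size=0 (terminator). Final body='yl2yuc2z' (8 bytes)
Body byte 0 = 'y'

Answer: y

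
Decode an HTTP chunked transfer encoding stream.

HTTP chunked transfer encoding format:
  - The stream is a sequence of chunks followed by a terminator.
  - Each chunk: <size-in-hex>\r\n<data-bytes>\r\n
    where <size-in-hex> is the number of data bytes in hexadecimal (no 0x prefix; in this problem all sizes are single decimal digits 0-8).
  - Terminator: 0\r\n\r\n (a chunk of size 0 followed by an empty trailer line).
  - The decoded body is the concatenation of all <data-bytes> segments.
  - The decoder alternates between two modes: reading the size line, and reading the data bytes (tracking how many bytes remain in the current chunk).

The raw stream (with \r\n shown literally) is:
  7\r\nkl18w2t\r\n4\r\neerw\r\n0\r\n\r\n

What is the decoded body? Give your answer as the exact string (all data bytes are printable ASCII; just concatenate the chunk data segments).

Answer: kl18w2teerw

Derivation:
Chunk 1: stream[0..1]='7' size=0x7=7, data at stream[3..10]='kl18w2t' -> body[0..7], body so far='kl18w2t'
Chunk 2: stream[12..13]='4' size=0x4=4, data at stream[15..19]='eerw' -> body[7..11], body so far='kl18w2teerw'
Chunk 3: stream[21..22]='0' size=0 (terminator). Final body='kl18w2teerw' (11 bytes)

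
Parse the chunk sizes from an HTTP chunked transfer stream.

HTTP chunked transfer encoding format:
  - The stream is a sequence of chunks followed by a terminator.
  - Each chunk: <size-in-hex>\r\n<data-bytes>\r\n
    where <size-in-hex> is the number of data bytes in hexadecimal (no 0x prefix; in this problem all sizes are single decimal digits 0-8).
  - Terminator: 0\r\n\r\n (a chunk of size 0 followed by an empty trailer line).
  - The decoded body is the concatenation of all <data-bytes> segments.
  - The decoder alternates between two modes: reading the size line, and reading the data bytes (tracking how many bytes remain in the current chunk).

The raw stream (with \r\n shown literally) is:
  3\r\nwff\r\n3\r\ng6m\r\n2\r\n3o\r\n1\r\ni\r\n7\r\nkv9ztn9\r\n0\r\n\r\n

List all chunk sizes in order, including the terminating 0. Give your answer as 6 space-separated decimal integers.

Answer: 3 3 2 1 7 0

Derivation:
Chunk 1: stream[0..1]='3' size=0x3=3, data at stream[3..6]='wff' -> body[0..3], body so far='wff'
Chunk 2: stream[8..9]='3' size=0x3=3, data at stream[11..14]='g6m' -> body[3..6], body so far='wffg6m'
Chunk 3: stream[16..17]='2' size=0x2=2, data at stream[19..21]='3o' -> body[6..8], body so far='wffg6m3o'
Chunk 4: stream[23..24]='1' size=0x1=1, data at stream[26..27]='i' -> body[8..9], body so far='wffg6m3oi'
Chunk 5: stream[29..30]='7' size=0x7=7, data at stream[32..39]='kv9ztn9' -> body[9..16], body so far='wffg6m3oikv9ztn9'
Chunk 6: stream[41..42]='0' size=0 (terminator). Final body='wffg6m3oikv9ztn9' (16 bytes)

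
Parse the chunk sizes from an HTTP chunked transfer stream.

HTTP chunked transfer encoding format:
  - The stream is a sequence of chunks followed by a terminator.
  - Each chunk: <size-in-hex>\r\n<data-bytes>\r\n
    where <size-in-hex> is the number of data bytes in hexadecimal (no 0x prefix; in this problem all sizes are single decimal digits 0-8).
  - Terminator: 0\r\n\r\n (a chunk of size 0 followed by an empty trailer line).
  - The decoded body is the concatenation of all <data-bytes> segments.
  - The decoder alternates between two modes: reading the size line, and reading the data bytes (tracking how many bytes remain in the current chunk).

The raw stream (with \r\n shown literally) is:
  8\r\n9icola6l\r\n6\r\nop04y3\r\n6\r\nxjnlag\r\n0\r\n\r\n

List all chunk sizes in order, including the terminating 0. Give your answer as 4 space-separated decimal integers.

Answer: 8 6 6 0

Derivation:
Chunk 1: stream[0..1]='8' size=0x8=8, data at stream[3..11]='9icola6l' -> body[0..8], body so far='9icola6l'
Chunk 2: stream[13..14]='6' size=0x6=6, data at stream[16..22]='op04y3' -> body[8..14], body so far='9icola6lop04y3'
Chunk 3: stream[24..25]='6' size=0x6=6, data at stream[27..33]='xjnlag' -> body[14..20], body so far='9icola6lop04y3xjnlag'
Chunk 4: stream[35..36]='0' size=0 (terminator). Final body='9icola6lop04y3xjnlag' (20 bytes)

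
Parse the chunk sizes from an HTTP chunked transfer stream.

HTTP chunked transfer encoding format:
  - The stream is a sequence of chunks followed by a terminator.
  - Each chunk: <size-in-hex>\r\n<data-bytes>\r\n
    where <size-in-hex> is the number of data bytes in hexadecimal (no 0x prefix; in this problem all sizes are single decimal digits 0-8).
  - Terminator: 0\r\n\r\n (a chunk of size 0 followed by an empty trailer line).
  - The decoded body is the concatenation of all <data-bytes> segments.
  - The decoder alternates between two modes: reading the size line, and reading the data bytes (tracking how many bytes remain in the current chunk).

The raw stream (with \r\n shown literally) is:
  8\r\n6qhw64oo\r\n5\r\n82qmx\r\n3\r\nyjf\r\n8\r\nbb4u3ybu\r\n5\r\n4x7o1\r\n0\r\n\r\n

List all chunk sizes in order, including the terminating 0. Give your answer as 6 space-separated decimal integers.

Chunk 1: stream[0..1]='8' size=0x8=8, data at stream[3..11]='6qhw64oo' -> body[0..8], body so far='6qhw64oo'
Chunk 2: stream[13..14]='5' size=0x5=5, data at stream[16..21]='82qmx' -> body[8..13], body so far='6qhw64oo82qmx'
Chunk 3: stream[23..24]='3' size=0x3=3, data at stream[26..29]='yjf' -> body[13..16], body so far='6qhw64oo82qmxyjf'
Chunk 4: stream[31..32]='8' size=0x8=8, data at stream[34..42]='bb4u3ybu' -> body[16..24], body so far='6qhw64oo82qmxyjfbb4u3ybu'
Chunk 5: stream[44..45]='5' size=0x5=5, data at stream[47..52]='4x7o1' -> body[24..29], body so far='6qhw64oo82qmxyjfbb4u3ybu4x7o1'
Chunk 6: stream[54..55]='0' size=0 (terminator). Final body='6qhw64oo82qmxyjfbb4u3ybu4x7o1' (29 bytes)

Answer: 8 5 3 8 5 0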